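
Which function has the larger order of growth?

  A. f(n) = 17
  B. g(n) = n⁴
B

f(n) = 17 is O(1), while g(n) = n⁴ is O(n⁴).
Since O(n⁴) grows faster than O(1), g(n) dominates.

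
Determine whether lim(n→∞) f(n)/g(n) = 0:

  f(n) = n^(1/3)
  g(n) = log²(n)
False

f(n) = n^(1/3) is O(n^(1/3)), and g(n) = log²(n) is O(log² n).
Since O(n^(1/3)) grows faster than or equal to O(log² n), f(n) = o(g(n)) is false.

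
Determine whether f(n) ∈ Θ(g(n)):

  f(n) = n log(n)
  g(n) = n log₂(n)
True

f(n) = n log(n) and g(n) = n log₂(n) are both O(n log n).
Since they have the same asymptotic growth rate, f(n) = Θ(g(n)) is true.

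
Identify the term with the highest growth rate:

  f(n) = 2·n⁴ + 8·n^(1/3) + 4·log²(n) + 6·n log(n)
2·n⁴

Looking at each term:
  - 2·n⁴ is O(n⁴)
  - 8·n^(1/3) is O(n^(1/3))
  - 4·log²(n) is O(log² n)
  - 6·n log(n) is O(n log n)

The term 2·n⁴ (O(n⁴)) grows fastest and dominates all others.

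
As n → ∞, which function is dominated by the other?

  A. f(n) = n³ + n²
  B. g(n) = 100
B

f(n) = n³ + n² is O(n³), while g(n) = 100 is O(1).
Since O(1) grows slower than O(n³), g(n) is dominated.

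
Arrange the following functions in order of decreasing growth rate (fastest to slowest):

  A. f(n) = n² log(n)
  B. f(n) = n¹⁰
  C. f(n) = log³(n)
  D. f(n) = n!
D > B > A > C

Comparing growth rates:
D = n! is O(n!)
B = n¹⁰ is O(n¹⁰)
A = n² log(n) is O(n² log n)
C = log³(n) is O(log³ n)

Therefore, the order from fastest to slowest is: D > B > A > C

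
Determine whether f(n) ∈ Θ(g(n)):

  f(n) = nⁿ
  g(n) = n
False

f(n) = nⁿ is O(nⁿ), and g(n) = n is O(n).
Since they have different growth rates, f(n) = Θ(g(n)) is false.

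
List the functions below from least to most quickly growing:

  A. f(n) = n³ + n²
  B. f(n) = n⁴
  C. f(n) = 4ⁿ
A < B < C

Comparing growth rates:
A = n³ + n² is O(n³)
B = n⁴ is O(n⁴)
C = 4ⁿ is O(4ⁿ)

Therefore, the order from slowest to fastest is: A < B < C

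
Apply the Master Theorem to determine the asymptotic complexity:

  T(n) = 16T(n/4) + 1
Θ(n²)

Master Theorem: a = 16, b = 4, f(n) = 1.
Compute the critical exponent d = log₄(16) = 2.
Compare f(n) = Θ(1) against n^d:
  k = 0 < d = 2, so f(n) = O(n^(d-ε)) — Case 1.
  The recursion cost dominates: T(n) = Θ(n^d) = Θ(n²).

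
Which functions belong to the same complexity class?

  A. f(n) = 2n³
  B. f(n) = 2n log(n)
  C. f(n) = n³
A and C

Examining each function:
  A. 2n³ is O(n³)
  B. 2n log(n) is O(n log n)
  C. n³ is O(n³)

Functions A and C both have the same complexity class.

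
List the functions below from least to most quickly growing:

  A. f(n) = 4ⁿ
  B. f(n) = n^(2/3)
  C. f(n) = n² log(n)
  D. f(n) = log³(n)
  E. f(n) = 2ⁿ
D < B < C < E < A

Comparing growth rates:
D = log³(n) is O(log³ n)
B = n^(2/3) is O(n^(2/3))
C = n² log(n) is O(n² log n)
E = 2ⁿ is O(2ⁿ)
A = 4ⁿ is O(4ⁿ)

Therefore, the order from slowest to fastest is: D < B < C < E < A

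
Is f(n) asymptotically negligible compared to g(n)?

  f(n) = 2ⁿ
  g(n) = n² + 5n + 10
False

f(n) = 2ⁿ is O(2ⁿ), and g(n) = n² + 5n + 10 is O(n²).
Since O(2ⁿ) grows faster than or equal to O(n²), f(n) = o(g(n)) is false.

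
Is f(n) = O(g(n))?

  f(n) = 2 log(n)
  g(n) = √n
True

f(n) = 2 log(n) is O(log n), and g(n) = √n is O(√n).
Since O(log n) ⊆ O(√n) (f grows no faster than g), f(n) = O(g(n)) is true.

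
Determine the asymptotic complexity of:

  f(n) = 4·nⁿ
O(nⁿ)

The dominant term in 4·nⁿ is 4·nⁿ, which is Θ(nⁿ).
Constants are absorbed, so the tightest bound is O(nⁿ).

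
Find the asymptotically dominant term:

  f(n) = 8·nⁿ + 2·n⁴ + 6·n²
8·nⁿ

Looking at each term:
  - 8·nⁿ is O(nⁿ)
  - 2·n⁴ is O(n⁴)
  - 6·n² is O(n²)

The term 8·nⁿ (O(nⁿ)) grows fastest and dominates all others.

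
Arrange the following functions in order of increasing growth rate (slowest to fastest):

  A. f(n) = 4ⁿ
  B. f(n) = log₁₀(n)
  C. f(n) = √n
B < C < A

Comparing growth rates:
B = log₁₀(n) is O(log n)
C = √n is O(√n)
A = 4ⁿ is O(4ⁿ)

Therefore, the order from slowest to fastest is: B < C < A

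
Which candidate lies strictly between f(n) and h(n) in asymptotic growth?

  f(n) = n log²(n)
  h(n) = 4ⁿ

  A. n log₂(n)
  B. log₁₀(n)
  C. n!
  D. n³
D

We need g(n) with n log²(n) = o(g(n)) and g(n) = o(4ⁿ), i.e. O(n log² n) ≺ g ≺ O(4ⁿ).
Check each option:
  A. n log₂(n) — O(n log n) does not grow strictly faster than f(n)
  B. log₁₀(n) — O(log n) does not grow strictly faster than f(n)
  C. n! — O(n!) does not grow strictly slower than h(n)
  D. n³ — O(n³) is strictly between O(n log² n) and O(4ⁿ) ✓

Only option D (n³) lies strictly between.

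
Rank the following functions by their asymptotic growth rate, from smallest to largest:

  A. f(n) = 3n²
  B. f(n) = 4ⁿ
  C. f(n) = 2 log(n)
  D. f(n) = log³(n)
C < D < A < B

Comparing growth rates:
C = 2 log(n) is O(log n)
D = log³(n) is O(log³ n)
A = 3n² is O(n²)
B = 4ⁿ is O(4ⁿ)

Therefore, the order from slowest to fastest is: C < D < A < B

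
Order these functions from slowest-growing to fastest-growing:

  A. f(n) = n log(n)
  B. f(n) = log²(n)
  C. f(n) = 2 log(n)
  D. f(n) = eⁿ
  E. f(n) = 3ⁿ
C < B < A < D < E

Comparing growth rates:
C = 2 log(n) is O(log n)
B = log²(n) is O(log² n)
A = n log(n) is O(n log n)
D = eⁿ is O(eⁿ)
E = 3ⁿ is O(3ⁿ)

Therefore, the order from slowest to fastest is: C < B < A < D < E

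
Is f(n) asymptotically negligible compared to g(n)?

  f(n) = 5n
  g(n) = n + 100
False

f(n) = 5n is O(n), and g(n) = n + 100 is O(n).
Since they have the same growth rate, f(n) = o(g(n)) is false.
(f = o(g) requires f to grow strictly slower, not equal.)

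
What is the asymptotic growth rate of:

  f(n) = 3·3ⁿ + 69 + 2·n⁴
Θ(3ⁿ)

Order the terms by growth rate: 69 ≺ 2·n⁴ ≺ 3·3ⁿ.
The fastest-growing term 3·3ⁿ dominates as n → ∞; dropping its constant factor gives Θ(3ⁿ).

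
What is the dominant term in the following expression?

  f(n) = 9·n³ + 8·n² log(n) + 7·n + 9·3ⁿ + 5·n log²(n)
9·3ⁿ

Looking at each term:
  - 9·n³ is O(n³)
  - 8·n² log(n) is O(n² log n)
  - 7·n is O(n)
  - 9·3ⁿ is O(3ⁿ)
  - 5·n log²(n) is O(n log² n)

The term 9·3ⁿ (O(3ⁿ)) grows fastest and dominates all others.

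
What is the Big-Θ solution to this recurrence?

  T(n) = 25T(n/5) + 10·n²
Θ(n² log n)

Master Theorem: a = 25, b = 5, f(n) = 10·n².
Compute the critical exponent d = log₅(25) = 2.
Compare f(n) = Θ(n²) against n^d:
  k = 2 = d, so f(n) = Θ(n^d) — Case 2.
  Work is balanced across levels: T(n) = Θ(n^d log n) = Θ(n² log n).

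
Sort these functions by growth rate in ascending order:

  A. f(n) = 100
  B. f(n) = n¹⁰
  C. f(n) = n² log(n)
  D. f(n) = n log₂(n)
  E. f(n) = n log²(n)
A < D < E < C < B

Comparing growth rates:
A = 100 is O(1)
D = n log₂(n) is O(n log n)
E = n log²(n) is O(n log² n)
C = n² log(n) is O(n² log n)
B = n¹⁰ is O(n¹⁰)

Therefore, the order from slowest to fastest is: A < D < E < C < B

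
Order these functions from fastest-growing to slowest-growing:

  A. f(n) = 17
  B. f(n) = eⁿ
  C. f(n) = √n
B > C > A

Comparing growth rates:
B = eⁿ is O(eⁿ)
C = √n is O(√n)
A = 17 is O(1)

Therefore, the order from fastest to slowest is: B > C > A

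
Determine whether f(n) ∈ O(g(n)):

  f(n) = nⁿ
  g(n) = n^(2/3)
False

f(n) = nⁿ is O(nⁿ), and g(n) = n^(2/3) is O(n^(2/3)).
Since O(nⁿ) grows faster than O(n^(2/3)), f(n) = O(g(n)) is false.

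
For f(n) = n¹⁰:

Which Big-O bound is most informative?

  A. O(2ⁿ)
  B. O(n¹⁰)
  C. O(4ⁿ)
B

f(n) = n¹⁰ is O(n¹⁰).
All listed options are valid Big-O bounds (upper bounds),
but O(n¹⁰) is the tightest (smallest valid bound).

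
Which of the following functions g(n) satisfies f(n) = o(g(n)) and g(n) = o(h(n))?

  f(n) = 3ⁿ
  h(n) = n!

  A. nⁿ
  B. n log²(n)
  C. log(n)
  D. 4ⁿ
D

We need g(n) with 3ⁿ = o(g(n)) and g(n) = o(n!), i.e. O(3ⁿ) ≺ g ≺ O(n!).
Check each option:
  A. nⁿ — O(nⁿ) does not grow strictly slower than h(n)
  B. n log²(n) — O(n log² n) does not grow strictly faster than f(n)
  C. log(n) — O(log n) does not grow strictly faster than f(n)
  D. 4ⁿ — O(4ⁿ) is strictly between O(3ⁿ) and O(n!) ✓

Only option D (4ⁿ) lies strictly between.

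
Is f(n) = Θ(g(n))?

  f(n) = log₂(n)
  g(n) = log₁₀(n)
True

f(n) = log₂(n) and g(n) = log₁₀(n) are both O(log n).
Since they have the same asymptotic growth rate, f(n) = Θ(g(n)) is true.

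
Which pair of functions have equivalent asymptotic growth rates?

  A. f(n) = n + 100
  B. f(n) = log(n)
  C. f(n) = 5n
A and C

Examining each function:
  A. n + 100 is O(n)
  B. log(n) is O(log n)
  C. 5n is O(n)

Functions A and C both have the same complexity class.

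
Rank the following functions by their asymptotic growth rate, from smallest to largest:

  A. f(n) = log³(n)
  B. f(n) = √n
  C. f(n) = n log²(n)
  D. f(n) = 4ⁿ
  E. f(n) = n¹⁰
A < B < C < E < D

Comparing growth rates:
A = log³(n) is O(log³ n)
B = √n is O(√n)
C = n log²(n) is O(n log² n)
E = n¹⁰ is O(n¹⁰)
D = 4ⁿ is O(4ⁿ)

Therefore, the order from slowest to fastest is: A < B < C < E < D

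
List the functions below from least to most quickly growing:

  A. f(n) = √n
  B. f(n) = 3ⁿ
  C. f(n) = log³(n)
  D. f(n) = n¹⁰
C < A < D < B

Comparing growth rates:
C = log³(n) is O(log³ n)
A = √n is O(√n)
D = n¹⁰ is O(n¹⁰)
B = 3ⁿ is O(3ⁿ)

Therefore, the order from slowest to fastest is: C < A < D < B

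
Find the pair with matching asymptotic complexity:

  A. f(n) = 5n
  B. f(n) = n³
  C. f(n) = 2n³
B and C

Examining each function:
  A. 5n is O(n)
  B. n³ is O(n³)
  C. 2n³ is O(n³)

Functions B and C both have the same complexity class.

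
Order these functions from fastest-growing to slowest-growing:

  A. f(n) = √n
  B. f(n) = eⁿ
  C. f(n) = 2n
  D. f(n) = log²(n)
B > C > A > D

Comparing growth rates:
B = eⁿ is O(eⁿ)
C = 2n is O(n)
A = √n is O(√n)
D = log²(n) is O(log² n)

Therefore, the order from fastest to slowest is: B > C > A > D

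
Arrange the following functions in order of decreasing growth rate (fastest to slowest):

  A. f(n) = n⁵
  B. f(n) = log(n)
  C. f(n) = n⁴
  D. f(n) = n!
D > A > C > B

Comparing growth rates:
D = n! is O(n!)
A = n⁵ is O(n⁵)
C = n⁴ is O(n⁴)
B = log(n) is O(log n)

Therefore, the order from fastest to slowest is: D > A > C > B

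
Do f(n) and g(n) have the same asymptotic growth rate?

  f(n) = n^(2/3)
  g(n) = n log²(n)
False

f(n) = n^(2/3) is O(n^(2/3)), and g(n) = n log²(n) is O(n log² n).
Since they have different growth rates, f(n) = Θ(g(n)) is false.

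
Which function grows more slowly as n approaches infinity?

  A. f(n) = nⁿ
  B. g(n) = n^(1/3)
B

f(n) = nⁿ is O(nⁿ), while g(n) = n^(1/3) is O(n^(1/3)).
Since O(n^(1/3)) grows slower than O(nⁿ), g(n) is dominated.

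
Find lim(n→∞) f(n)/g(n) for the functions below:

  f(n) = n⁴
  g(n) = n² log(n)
∞

Since n⁴ (O(n⁴)) grows faster than n² log(n) (O(n² log n)),
the ratio f(n)/g(n) → ∞ as n → ∞.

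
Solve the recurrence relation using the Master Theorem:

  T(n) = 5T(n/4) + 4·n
Θ(n^log₄(5))

Master Theorem: a = 5, b = 4, f(n) = 4·n.
Compute the critical exponent d = log₄(5) = 1.161.
Compare f(n) = Θ(n) against n^d:
  k = 1 < d = 1.161, so f(n) = O(n^(d-ε)) — Case 1.
  The recursion cost dominates: T(n) = Θ(n^d) = Θ(n^log₄(5)).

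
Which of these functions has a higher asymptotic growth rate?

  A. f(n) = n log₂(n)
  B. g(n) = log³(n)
A

f(n) = n log₂(n) is O(n log n), while g(n) = log³(n) is O(log³ n).
Since O(n log n) grows faster than O(log³ n), f(n) dominates.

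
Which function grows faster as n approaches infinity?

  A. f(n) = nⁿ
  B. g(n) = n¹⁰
A

f(n) = nⁿ is O(nⁿ), while g(n) = n¹⁰ is O(n¹⁰).
Since O(nⁿ) grows faster than O(n¹⁰), f(n) dominates.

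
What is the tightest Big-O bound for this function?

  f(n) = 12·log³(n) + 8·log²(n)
O(log³ n)

The dominant term in 12·log³(n) + 8·log²(n) is 12·log³(n), which is Θ(log³ n).
Lower-order terms (8·log²(n)) are asymptotically negligible.
Constants are absorbed, so the tightest bound is O(log³ n).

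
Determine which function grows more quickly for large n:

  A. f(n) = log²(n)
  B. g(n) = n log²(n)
B

f(n) = log²(n) is O(log² n), while g(n) = n log²(n) is O(n log² n).
Since O(n log² n) grows faster than O(log² n), g(n) dominates.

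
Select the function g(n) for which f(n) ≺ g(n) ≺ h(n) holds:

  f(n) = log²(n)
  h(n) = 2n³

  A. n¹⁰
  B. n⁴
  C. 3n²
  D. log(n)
C

We need g(n) with log²(n) = o(g(n)) and g(n) = o(2n³), i.e. O(log² n) ≺ g ≺ O(n³).
Check each option:
  A. n¹⁰ — O(n¹⁰) does not grow strictly slower than h(n)
  B. n⁴ — O(n⁴) does not grow strictly slower than h(n)
  C. 3n² — O(n²) is strictly between O(log² n) and O(n³) ✓
  D. log(n) — O(log n) does not grow strictly faster than f(n)

Only option C (3n²) lies strictly between.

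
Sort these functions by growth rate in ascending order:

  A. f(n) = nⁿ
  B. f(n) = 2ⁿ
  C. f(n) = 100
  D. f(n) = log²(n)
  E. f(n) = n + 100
C < D < E < B < A

Comparing growth rates:
C = 100 is O(1)
D = log²(n) is O(log² n)
E = n + 100 is O(n)
B = 2ⁿ is O(2ⁿ)
A = nⁿ is O(nⁿ)

Therefore, the order from slowest to fastest is: C < D < E < B < A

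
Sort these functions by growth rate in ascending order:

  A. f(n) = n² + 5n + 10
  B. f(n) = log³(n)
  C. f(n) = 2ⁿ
B < A < C

Comparing growth rates:
B = log³(n) is O(log³ n)
A = n² + 5n + 10 is O(n²)
C = 2ⁿ is O(2ⁿ)

Therefore, the order from slowest to fastest is: B < A < C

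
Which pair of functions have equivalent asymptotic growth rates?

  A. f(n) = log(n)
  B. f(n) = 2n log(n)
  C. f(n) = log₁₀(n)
A and C

Examining each function:
  A. log(n) is O(log n)
  B. 2n log(n) is O(n log n)
  C. log₁₀(n) is O(log n)

Functions A and C both have the same complexity class.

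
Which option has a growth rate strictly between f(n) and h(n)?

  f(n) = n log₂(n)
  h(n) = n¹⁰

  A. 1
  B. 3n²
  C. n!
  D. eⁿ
B

We need g(n) with n log₂(n) = o(g(n)) and g(n) = o(n¹⁰), i.e. O(n log n) ≺ g ≺ O(n¹⁰).
Check each option:
  A. 1 — O(1) does not grow strictly faster than f(n)
  B. 3n² — O(n²) is strictly between O(n log n) and O(n¹⁰) ✓
  C. n! — O(n!) does not grow strictly slower than h(n)
  D. eⁿ — O(eⁿ) does not grow strictly slower than h(n)

Only option B (3n²) lies strictly between.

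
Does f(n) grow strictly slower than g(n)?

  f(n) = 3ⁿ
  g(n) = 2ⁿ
False

f(n) = 3ⁿ is O(3ⁿ), and g(n) = 2ⁿ is O(2ⁿ).
Since O(3ⁿ) grows faster than or equal to O(2ⁿ), f(n) = o(g(n)) is false.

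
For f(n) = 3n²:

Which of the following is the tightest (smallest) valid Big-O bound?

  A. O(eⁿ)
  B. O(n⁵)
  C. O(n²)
C

f(n) = 3n² is O(n²).
All listed options are valid Big-O bounds (upper bounds),
but O(n²) is the tightest (smallest valid bound).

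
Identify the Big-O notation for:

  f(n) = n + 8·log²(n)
O(n)

The dominant term in n + 8·log²(n) is n, which is Θ(n).
Lower-order terms (8·log²(n)) are asymptotically negligible.
Constants are absorbed, so the tightest bound is O(n).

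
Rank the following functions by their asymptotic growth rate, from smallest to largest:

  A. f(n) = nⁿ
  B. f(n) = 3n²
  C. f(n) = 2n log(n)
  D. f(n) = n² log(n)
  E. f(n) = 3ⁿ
C < B < D < E < A

Comparing growth rates:
C = 2n log(n) is O(n log n)
B = 3n² is O(n²)
D = n² log(n) is O(n² log n)
E = 3ⁿ is O(3ⁿ)
A = nⁿ is O(nⁿ)

Therefore, the order from slowest to fastest is: C < B < D < E < A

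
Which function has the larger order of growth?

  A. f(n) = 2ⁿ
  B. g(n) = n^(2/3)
A

f(n) = 2ⁿ is O(2ⁿ), while g(n) = n^(2/3) is O(n^(2/3)).
Since O(2ⁿ) grows faster than O(n^(2/3)), f(n) dominates.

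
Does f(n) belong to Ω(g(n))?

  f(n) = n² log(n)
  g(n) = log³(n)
True

f(n) = n² log(n) is O(n² log n), and g(n) = log³(n) is O(log³ n).
Since O(n² log n) grows at least as fast as O(log³ n), f(n) = Ω(g(n)) is true.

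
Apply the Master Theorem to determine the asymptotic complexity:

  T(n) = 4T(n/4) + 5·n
Θ(n log n)

Master Theorem: a = 4, b = 4, f(n) = 5·n.
Compute the critical exponent d = log₄(4) = 1.
Compare f(n) = Θ(n) against n^d:
  k = 1 = d, so f(n) = Θ(n^d) — Case 2.
  Work is balanced across levels: T(n) = Θ(n^d log n) = Θ(n log n).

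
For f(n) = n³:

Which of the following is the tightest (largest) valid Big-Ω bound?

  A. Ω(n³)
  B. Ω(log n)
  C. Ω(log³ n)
A

f(n) = n³ is Ω(n³).
All listed options are valid Big-Ω bounds (lower bounds),
but Ω(n³) is the tightest (largest valid bound).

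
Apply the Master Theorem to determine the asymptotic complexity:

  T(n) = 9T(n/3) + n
Θ(n²)

Master Theorem: a = 9, b = 3, f(n) = n.
Compute the critical exponent d = log₃(9) = 2.
Compare f(n) = Θ(n) against n^d:
  k = 1 < d = 2, so f(n) = O(n^(d-ε)) — Case 1.
  The recursion cost dominates: T(n) = Θ(n^d) = Θ(n²).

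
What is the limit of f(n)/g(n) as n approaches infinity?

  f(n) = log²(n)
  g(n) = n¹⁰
0

Since log²(n) (O(log² n)) grows slower than n¹⁰ (O(n¹⁰)),
the ratio f(n)/g(n) → 0 as n → ∞.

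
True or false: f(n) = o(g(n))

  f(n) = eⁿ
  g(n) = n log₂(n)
False

f(n) = eⁿ is O(eⁿ), and g(n) = n log₂(n) is O(n log n).
Since O(eⁿ) grows faster than or equal to O(n log n), f(n) = o(g(n)) is false.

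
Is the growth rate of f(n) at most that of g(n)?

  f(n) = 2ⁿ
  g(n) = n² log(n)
False

f(n) = 2ⁿ is O(2ⁿ), and g(n) = n² log(n) is O(n² log n).
Since O(2ⁿ) grows faster than O(n² log n), f(n) = O(g(n)) is false.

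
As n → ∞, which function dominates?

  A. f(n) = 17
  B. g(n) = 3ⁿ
B

f(n) = 17 is O(1), while g(n) = 3ⁿ is O(3ⁿ).
Since O(3ⁿ) grows faster than O(1), g(n) dominates.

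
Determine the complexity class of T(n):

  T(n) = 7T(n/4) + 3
Θ(n^log₄(7))

Master Theorem: a = 7, b = 4, f(n) = 3.
Compute the critical exponent d = log₄(7) = 1.404.
Compare f(n) = Θ(1) against n^d:
  k = 0 < d = 1.404, so f(n) = O(n^(d-ε)) — Case 1.
  The recursion cost dominates: T(n) = Θ(n^d) = Θ(n^log₄(7)).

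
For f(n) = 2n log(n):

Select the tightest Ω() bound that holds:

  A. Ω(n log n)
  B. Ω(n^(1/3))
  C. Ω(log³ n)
A

f(n) = 2n log(n) is Ω(n log n).
All listed options are valid Big-Ω bounds (lower bounds),
but Ω(n log n) is the tightest (largest valid bound).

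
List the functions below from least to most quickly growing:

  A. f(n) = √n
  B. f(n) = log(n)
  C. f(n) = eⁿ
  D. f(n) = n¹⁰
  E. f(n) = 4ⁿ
B < A < D < C < E

Comparing growth rates:
B = log(n) is O(log n)
A = √n is O(√n)
D = n¹⁰ is O(n¹⁰)
C = eⁿ is O(eⁿ)
E = 4ⁿ is O(4ⁿ)

Therefore, the order from slowest to fastest is: B < A < D < C < E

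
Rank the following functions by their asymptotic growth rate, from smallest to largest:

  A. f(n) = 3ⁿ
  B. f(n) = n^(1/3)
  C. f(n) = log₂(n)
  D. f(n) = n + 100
C < B < D < A

Comparing growth rates:
C = log₂(n) is O(log n)
B = n^(1/3) is O(n^(1/3))
D = n + 100 is O(n)
A = 3ⁿ is O(3ⁿ)

Therefore, the order from slowest to fastest is: C < B < D < A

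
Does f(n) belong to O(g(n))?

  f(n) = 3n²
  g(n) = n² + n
True

f(n) = 3n² and g(n) = n² + n are both O(n²).
Big-O permits equal growth rates (f ≤ c·g for some c), so f(n) = O(g(n)) is true.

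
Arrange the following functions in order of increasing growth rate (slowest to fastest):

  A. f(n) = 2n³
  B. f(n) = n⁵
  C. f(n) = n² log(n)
C < A < B

Comparing growth rates:
C = n² log(n) is O(n² log n)
A = 2n³ is O(n³)
B = n⁵ is O(n⁵)

Therefore, the order from slowest to fastest is: C < A < B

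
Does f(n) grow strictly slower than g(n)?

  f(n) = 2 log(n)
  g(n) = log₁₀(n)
False

f(n) = 2 log(n) is O(log n), and g(n) = log₁₀(n) is O(log n).
Since they have the same growth rate, f(n) = o(g(n)) is false.
(f = o(g) requires f to grow strictly slower, not equal.)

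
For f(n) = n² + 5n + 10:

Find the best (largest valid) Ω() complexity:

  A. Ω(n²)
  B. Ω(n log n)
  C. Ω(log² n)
A

f(n) = n² + 5n + 10 is Ω(n²).
All listed options are valid Big-Ω bounds (lower bounds),
but Ω(n²) is the tightest (largest valid bound).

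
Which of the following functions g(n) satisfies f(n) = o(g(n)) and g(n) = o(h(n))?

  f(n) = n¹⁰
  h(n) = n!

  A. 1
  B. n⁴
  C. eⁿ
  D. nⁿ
C

We need g(n) with n¹⁰ = o(g(n)) and g(n) = o(n!), i.e. O(n¹⁰) ≺ g ≺ O(n!).
Check each option:
  A. 1 — O(1) does not grow strictly faster than f(n)
  B. n⁴ — O(n⁴) does not grow strictly faster than f(n)
  C. eⁿ — O(eⁿ) is strictly between O(n¹⁰) and O(n!) ✓
  D. nⁿ — O(nⁿ) does not grow strictly slower than h(n)

Only option C (eⁿ) lies strictly between.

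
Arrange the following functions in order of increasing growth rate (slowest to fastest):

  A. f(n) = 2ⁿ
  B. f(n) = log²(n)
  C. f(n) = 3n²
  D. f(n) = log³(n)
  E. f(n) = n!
B < D < C < A < E

Comparing growth rates:
B = log²(n) is O(log² n)
D = log³(n) is O(log³ n)
C = 3n² is O(n²)
A = 2ⁿ is O(2ⁿ)
E = n! is O(n!)

Therefore, the order from slowest to fastest is: B < D < C < A < E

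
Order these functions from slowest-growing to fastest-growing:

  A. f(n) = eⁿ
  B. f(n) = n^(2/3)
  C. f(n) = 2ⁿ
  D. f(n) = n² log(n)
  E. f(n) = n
B < E < D < C < A

Comparing growth rates:
B = n^(2/3) is O(n^(2/3))
E = n is O(n)
D = n² log(n) is O(n² log n)
C = 2ⁿ is O(2ⁿ)
A = eⁿ is O(eⁿ)

Therefore, the order from slowest to fastest is: B < E < D < C < A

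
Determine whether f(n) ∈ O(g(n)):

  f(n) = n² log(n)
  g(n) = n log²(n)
False

f(n) = n² log(n) is O(n² log n), and g(n) = n log²(n) is O(n log² n).
Since O(n² log n) grows faster than O(n log² n), f(n) = O(g(n)) is false.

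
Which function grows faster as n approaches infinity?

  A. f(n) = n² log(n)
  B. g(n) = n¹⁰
B

f(n) = n² log(n) is O(n² log n), while g(n) = n¹⁰ is O(n¹⁰).
Since O(n¹⁰) grows faster than O(n² log n), g(n) dominates.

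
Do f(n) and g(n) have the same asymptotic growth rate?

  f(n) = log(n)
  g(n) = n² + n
False

f(n) = log(n) is O(log n), and g(n) = n² + n is O(n²).
Since they have different growth rates, f(n) = Θ(g(n)) is false.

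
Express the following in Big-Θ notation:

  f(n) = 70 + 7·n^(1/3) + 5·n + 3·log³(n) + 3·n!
Θ(n!)

Order the terms by growth rate: 70 ≺ 3·log³(n) ≺ 7·n^(1/3) ≺ 5·n ≺ 3·n!.
The fastest-growing term 3·n! dominates as n → ∞; dropping its constant factor gives Θ(n!).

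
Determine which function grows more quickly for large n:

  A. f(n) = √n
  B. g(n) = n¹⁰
B

f(n) = √n is O(√n), while g(n) = n¹⁰ is O(n¹⁰).
Since O(n¹⁰) grows faster than O(√n), g(n) dominates.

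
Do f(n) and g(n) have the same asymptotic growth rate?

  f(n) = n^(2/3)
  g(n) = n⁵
False

f(n) = n^(2/3) is O(n^(2/3)), and g(n) = n⁵ is O(n⁵).
Since they have different growth rates, f(n) = Θ(g(n)) is false.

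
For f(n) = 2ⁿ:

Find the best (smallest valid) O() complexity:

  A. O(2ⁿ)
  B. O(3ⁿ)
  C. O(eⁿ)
A

f(n) = 2ⁿ is O(2ⁿ).
All listed options are valid Big-O bounds (upper bounds),
but O(2ⁿ) is the tightest (smallest valid bound).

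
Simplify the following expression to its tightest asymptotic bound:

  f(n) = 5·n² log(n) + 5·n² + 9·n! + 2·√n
Θ(n!)

Order the terms by growth rate: 2·√n ≺ 5·n² ≺ 5·n² log(n) ≺ 9·n!.
The fastest-growing term 9·n! dominates as n → ∞; dropping its constant factor gives Θ(n!).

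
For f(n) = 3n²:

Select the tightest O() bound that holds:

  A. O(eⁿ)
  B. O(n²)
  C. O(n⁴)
B

f(n) = 3n² is O(n²).
All listed options are valid Big-O bounds (upper bounds),
but O(n²) is the tightest (smallest valid bound).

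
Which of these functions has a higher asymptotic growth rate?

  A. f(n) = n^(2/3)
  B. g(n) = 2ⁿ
B

f(n) = n^(2/3) is O(n^(2/3)), while g(n) = 2ⁿ is O(2ⁿ).
Since O(2ⁿ) grows faster than O(n^(2/3)), g(n) dominates.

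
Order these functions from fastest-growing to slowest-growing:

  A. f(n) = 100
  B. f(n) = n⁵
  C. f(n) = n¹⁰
C > B > A

Comparing growth rates:
C = n¹⁰ is O(n¹⁰)
B = n⁵ is O(n⁵)
A = 100 is O(1)

Therefore, the order from fastest to slowest is: C > B > A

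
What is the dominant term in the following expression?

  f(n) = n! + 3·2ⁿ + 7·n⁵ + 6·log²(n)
n!

Looking at each term:
  - n! is O(n!)
  - 3·2ⁿ is O(2ⁿ)
  - 7·n⁵ is O(n⁵)
  - 6·log²(n) is O(log² n)

The term n! (O(n!)) grows fastest and dominates all others.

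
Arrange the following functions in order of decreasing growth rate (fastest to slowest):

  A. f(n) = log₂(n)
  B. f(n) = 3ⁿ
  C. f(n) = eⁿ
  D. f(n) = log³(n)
B > C > D > A

Comparing growth rates:
B = 3ⁿ is O(3ⁿ)
C = eⁿ is O(eⁿ)
D = log³(n) is O(log³ n)
A = log₂(n) is O(log n)

Therefore, the order from fastest to slowest is: B > C > D > A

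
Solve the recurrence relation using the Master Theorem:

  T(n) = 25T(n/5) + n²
Θ(n² log n)

Master Theorem: a = 25, b = 5, f(n) = n².
Compute the critical exponent d = log₅(25) = 2.
Compare f(n) = Θ(n²) against n^d:
  k = 2 = d, so f(n) = Θ(n^d) — Case 2.
  Work is balanced across levels: T(n) = Θ(n^d log n) = Θ(n² log n).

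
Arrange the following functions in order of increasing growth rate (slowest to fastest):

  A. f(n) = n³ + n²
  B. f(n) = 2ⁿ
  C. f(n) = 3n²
C < A < B

Comparing growth rates:
C = 3n² is O(n²)
A = n³ + n² is O(n³)
B = 2ⁿ is O(2ⁿ)

Therefore, the order from slowest to fastest is: C < A < B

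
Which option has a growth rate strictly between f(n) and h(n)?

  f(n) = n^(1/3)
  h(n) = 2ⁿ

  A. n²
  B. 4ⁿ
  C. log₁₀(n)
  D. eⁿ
A

We need g(n) with n^(1/3) = o(g(n)) and g(n) = o(2ⁿ), i.e. O(n^(1/3)) ≺ g ≺ O(2ⁿ).
Check each option:
  A. n² — O(n²) is strictly between O(n^(1/3)) and O(2ⁿ) ✓
  B. 4ⁿ — O(4ⁿ) does not grow strictly slower than h(n)
  C. log₁₀(n) — O(log n) does not grow strictly faster than f(n)
  D. eⁿ — O(eⁿ) does not grow strictly slower than h(n)

Only option A (n²) lies strictly between.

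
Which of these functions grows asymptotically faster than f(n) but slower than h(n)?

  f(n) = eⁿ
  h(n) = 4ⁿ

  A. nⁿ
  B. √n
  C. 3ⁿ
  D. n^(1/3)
C

We need g(n) with eⁿ = o(g(n)) and g(n) = o(4ⁿ), i.e. O(eⁿ) ≺ g ≺ O(4ⁿ).
Check each option:
  A. nⁿ — O(nⁿ) does not grow strictly slower than h(n)
  B. √n — O(√n) does not grow strictly faster than f(n)
  C. 3ⁿ — O(3ⁿ) is strictly between O(eⁿ) and O(4ⁿ) ✓
  D. n^(1/3) — O(n^(1/3)) does not grow strictly faster than f(n)

Only option C (3ⁿ) lies strictly between.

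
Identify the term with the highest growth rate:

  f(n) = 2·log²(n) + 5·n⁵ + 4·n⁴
5·n⁵

Looking at each term:
  - 2·log²(n) is O(log² n)
  - 5·n⁵ is O(n⁵)
  - 4·n⁴ is O(n⁴)

The term 5·n⁵ (O(n⁵)) grows fastest and dominates all others.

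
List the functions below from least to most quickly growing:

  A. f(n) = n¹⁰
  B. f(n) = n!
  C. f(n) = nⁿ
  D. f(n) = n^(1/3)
D < A < B < C

Comparing growth rates:
D = n^(1/3) is O(n^(1/3))
A = n¹⁰ is O(n¹⁰)
B = n! is O(n!)
C = nⁿ is O(nⁿ)

Therefore, the order from slowest to fastest is: D < A < B < C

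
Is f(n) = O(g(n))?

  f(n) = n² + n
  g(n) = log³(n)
False

f(n) = n² + n is O(n²), and g(n) = log³(n) is O(log³ n).
Since O(n²) grows faster than O(log³ n), f(n) = O(g(n)) is false.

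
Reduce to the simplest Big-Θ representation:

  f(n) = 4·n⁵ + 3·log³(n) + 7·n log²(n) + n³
Θ(n⁵)

Order the terms by growth rate: 3·log³(n) ≺ 7·n log²(n) ≺ n³ ≺ 4·n⁵.
The fastest-growing term 4·n⁵ dominates as n → ∞; dropping its constant factor gives Θ(n⁵).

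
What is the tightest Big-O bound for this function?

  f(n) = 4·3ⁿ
O(3ⁿ)

The dominant term in 4·3ⁿ is 4·3ⁿ, which is Θ(3ⁿ).
Constants are absorbed, so the tightest bound is O(3ⁿ).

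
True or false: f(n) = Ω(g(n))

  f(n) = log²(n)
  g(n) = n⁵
False

f(n) = log²(n) is O(log² n), and g(n) = n⁵ is O(n⁵).
Since O(log² n) grows slower than O(n⁵), f(n) = Ω(g(n)) is false.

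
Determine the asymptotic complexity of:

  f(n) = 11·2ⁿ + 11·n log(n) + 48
O(2ⁿ)

The dominant term in 11·2ⁿ + 11·n log(n) + 48 is 11·2ⁿ, which is Θ(2ⁿ).
Lower-order terms (11·n log(n), 48) are asymptotically negligible.
Constants are absorbed, so the tightest bound is O(2ⁿ).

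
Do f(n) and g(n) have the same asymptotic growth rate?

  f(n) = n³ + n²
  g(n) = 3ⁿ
False

f(n) = n³ + n² is O(n³), and g(n) = 3ⁿ is O(3ⁿ).
Since they have different growth rates, f(n) = Θ(g(n)) is false.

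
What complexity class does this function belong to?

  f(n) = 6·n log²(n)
O(n log² n)

The dominant term in 6·n log²(n) is 6·n log²(n), which is Θ(n log² n).
Constants are absorbed, so the tightest bound is O(n log² n).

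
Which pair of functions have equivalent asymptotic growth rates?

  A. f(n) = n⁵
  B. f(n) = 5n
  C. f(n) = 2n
B and C

Examining each function:
  A. n⁵ is O(n⁵)
  B. 5n is O(n)
  C. 2n is O(n)

Functions B and C both have the same complexity class.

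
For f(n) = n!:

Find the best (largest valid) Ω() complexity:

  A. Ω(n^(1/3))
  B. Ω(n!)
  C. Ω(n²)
B

f(n) = n! is Ω(n!).
All listed options are valid Big-Ω bounds (lower bounds),
but Ω(n!) is the tightest (largest valid bound).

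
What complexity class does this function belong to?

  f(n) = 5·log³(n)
O(log³ n)

The dominant term in 5·log³(n) is 5·log³(n), which is Θ(log³ n).
Constants are absorbed, so the tightest bound is O(log³ n).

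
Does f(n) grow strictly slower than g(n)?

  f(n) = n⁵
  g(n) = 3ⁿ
True

f(n) = n⁵ is O(n⁵), and g(n) = 3ⁿ is O(3ⁿ).
Since O(n⁵) grows strictly slower than O(3ⁿ), f(n) = o(g(n)) is true.
This means lim(n→∞) f(n)/g(n) = 0.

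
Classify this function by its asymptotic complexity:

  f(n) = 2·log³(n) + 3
O(log³ n)

The dominant term in 2·log³(n) + 3 is 2·log³(n), which is Θ(log³ n).
Lower-order terms (3) are asymptotically negligible.
Constants are absorbed, so the tightest bound is O(log³ n).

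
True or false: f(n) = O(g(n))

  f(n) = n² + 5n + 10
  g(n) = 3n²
True

f(n) = n² + 5n + 10 and g(n) = 3n² are both O(n²).
Big-O permits equal growth rates (f ≤ c·g for some c), so f(n) = O(g(n)) is true.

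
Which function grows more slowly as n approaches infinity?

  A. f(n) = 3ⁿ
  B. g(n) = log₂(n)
B

f(n) = 3ⁿ is O(3ⁿ), while g(n) = log₂(n) is O(log n).
Since O(log n) grows slower than O(3ⁿ), g(n) is dominated.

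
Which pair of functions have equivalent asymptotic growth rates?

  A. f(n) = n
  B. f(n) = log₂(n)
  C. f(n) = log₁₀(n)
B and C

Examining each function:
  A. n is O(n)
  B. log₂(n) is O(log n)
  C. log₁₀(n) is O(log n)

Functions B and C both have the same complexity class.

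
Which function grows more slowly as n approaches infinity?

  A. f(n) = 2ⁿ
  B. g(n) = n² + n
B

f(n) = 2ⁿ is O(2ⁿ), while g(n) = n² + n is O(n²).
Since O(n²) grows slower than O(2ⁿ), g(n) is dominated.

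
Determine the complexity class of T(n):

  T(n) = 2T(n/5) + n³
Θ(n³)

Master Theorem: a = 2, b = 5, f(n) = n³.
Compute the critical exponent d = log₅(2) = 0.431.
Compare f(n) = Θ(n³) against n^d:
  k = 3 > d = 0.431, so f(n) = Ω(n^(d+ε)) — Case 3.
  Regularity: a·(n/b)^3/n^3 = a/b^3 = 2/125 < 1 ✓.
  The top-level work dominates: T(n) = Θ(f(n)) = Θ(n³).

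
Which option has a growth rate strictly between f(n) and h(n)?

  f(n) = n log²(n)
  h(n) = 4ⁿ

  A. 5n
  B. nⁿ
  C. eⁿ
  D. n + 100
C

We need g(n) with n log²(n) = o(g(n)) and g(n) = o(4ⁿ), i.e. O(n log² n) ≺ g ≺ O(4ⁿ).
Check each option:
  A. 5n — O(n) does not grow strictly faster than f(n)
  B. nⁿ — O(nⁿ) does not grow strictly slower than h(n)
  C. eⁿ — O(eⁿ) is strictly between O(n log² n) and O(4ⁿ) ✓
  D. n + 100 — O(n) does not grow strictly faster than f(n)

Only option C (eⁿ) lies strictly between.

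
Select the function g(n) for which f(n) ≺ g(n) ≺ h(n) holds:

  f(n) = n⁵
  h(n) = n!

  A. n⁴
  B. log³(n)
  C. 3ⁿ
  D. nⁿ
C

We need g(n) with n⁵ = o(g(n)) and g(n) = o(n!), i.e. O(n⁵) ≺ g ≺ O(n!).
Check each option:
  A. n⁴ — O(n⁴) does not grow strictly faster than f(n)
  B. log³(n) — O(log³ n) does not grow strictly faster than f(n)
  C. 3ⁿ — O(3ⁿ) is strictly between O(n⁵) and O(n!) ✓
  D. nⁿ — O(nⁿ) does not grow strictly slower than h(n)

Only option C (3ⁿ) lies strictly between.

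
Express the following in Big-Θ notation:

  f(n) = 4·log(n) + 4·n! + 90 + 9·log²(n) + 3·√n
Θ(n!)

Order the terms by growth rate: 90 ≺ 4·log(n) ≺ 9·log²(n) ≺ 3·√n ≺ 4·n!.
The fastest-growing term 4·n! dominates as n → ∞; dropping its constant factor gives Θ(n!).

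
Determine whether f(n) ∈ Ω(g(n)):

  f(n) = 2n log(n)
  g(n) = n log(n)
True

f(n) = 2n log(n) and g(n) = n log(n) are both O(n log n).
Big-Ω permits equal growth rates (f ≥ c·g for some c > 0), so f(n) = Ω(g(n)) is true.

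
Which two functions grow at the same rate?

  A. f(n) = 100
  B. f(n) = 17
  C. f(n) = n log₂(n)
A and B

Examining each function:
  A. 100 is O(1)
  B. 17 is O(1)
  C. n log₂(n) is O(n log n)

Functions A and B both have the same complexity class.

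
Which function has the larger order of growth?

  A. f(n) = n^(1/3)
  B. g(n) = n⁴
B

f(n) = n^(1/3) is O(n^(1/3)), while g(n) = n⁴ is O(n⁴).
Since O(n⁴) grows faster than O(n^(1/3)), g(n) dominates.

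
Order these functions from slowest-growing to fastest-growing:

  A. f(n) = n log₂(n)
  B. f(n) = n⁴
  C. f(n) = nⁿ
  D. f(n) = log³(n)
D < A < B < C

Comparing growth rates:
D = log³(n) is O(log³ n)
A = n log₂(n) is O(n log n)
B = n⁴ is O(n⁴)
C = nⁿ is O(nⁿ)

Therefore, the order from slowest to fastest is: D < A < B < C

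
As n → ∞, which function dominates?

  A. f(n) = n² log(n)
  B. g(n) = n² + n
A

f(n) = n² log(n) is O(n² log n), while g(n) = n² + n is O(n²).
Since O(n² log n) grows faster than O(n²), f(n) dominates.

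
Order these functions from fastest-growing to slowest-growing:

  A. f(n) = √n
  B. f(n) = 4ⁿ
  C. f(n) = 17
B > A > C

Comparing growth rates:
B = 4ⁿ is O(4ⁿ)
A = √n is O(√n)
C = 17 is O(1)

Therefore, the order from fastest to slowest is: B > A > C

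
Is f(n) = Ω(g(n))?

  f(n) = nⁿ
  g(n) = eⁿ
True

f(n) = nⁿ is O(nⁿ), and g(n) = eⁿ is O(eⁿ).
Since O(nⁿ) grows at least as fast as O(eⁿ), f(n) = Ω(g(n)) is true.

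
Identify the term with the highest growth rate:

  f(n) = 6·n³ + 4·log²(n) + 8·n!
8·n!

Looking at each term:
  - 6·n³ is O(n³)
  - 4·log²(n) is O(log² n)
  - 8·n! is O(n!)

The term 8·n! (O(n!)) grows fastest and dominates all others.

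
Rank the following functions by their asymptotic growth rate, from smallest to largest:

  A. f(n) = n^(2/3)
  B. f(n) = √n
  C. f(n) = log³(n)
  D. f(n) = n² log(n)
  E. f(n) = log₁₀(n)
E < C < B < A < D

Comparing growth rates:
E = log₁₀(n) is O(log n)
C = log³(n) is O(log³ n)
B = √n is O(√n)
A = n^(2/3) is O(n^(2/3))
D = n² log(n) is O(n² log n)

Therefore, the order from slowest to fastest is: E < C < B < A < D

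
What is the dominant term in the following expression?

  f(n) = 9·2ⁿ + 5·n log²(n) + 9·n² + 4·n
9·2ⁿ

Looking at each term:
  - 9·2ⁿ is O(2ⁿ)
  - 5·n log²(n) is O(n log² n)
  - 9·n² is O(n²)
  - 4·n is O(n)

The term 9·2ⁿ (O(2ⁿ)) grows fastest and dominates all others.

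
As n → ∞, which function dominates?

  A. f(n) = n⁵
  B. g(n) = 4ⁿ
B

f(n) = n⁵ is O(n⁵), while g(n) = 4ⁿ is O(4ⁿ).
Since O(4ⁿ) grows faster than O(n⁵), g(n) dominates.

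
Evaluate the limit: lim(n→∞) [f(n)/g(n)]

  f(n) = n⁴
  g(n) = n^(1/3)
∞

Since n⁴ (O(n⁴)) grows faster than n^(1/3) (O(n^(1/3))),
the ratio f(n)/g(n) → ∞ as n → ∞.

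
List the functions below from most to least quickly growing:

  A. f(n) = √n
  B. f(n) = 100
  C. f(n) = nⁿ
C > A > B

Comparing growth rates:
C = nⁿ is O(nⁿ)
A = √n is O(√n)
B = 100 is O(1)

Therefore, the order from fastest to slowest is: C > A > B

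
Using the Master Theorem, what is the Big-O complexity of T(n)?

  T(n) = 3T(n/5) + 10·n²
Θ(n²)

Master Theorem: a = 3, b = 5, f(n) = 10·n².
Compute the critical exponent d = log₅(3) = 0.683.
Compare f(n) = Θ(n²) against n^d:
  k = 2 > d = 0.683, so f(n) = Ω(n^(d+ε)) — Case 3.
  Regularity: a·(n/b)^2/n^2 = a/b^2 = 3/25 < 1 ✓.
  The top-level work dominates: T(n) = Θ(f(n)) = Θ(n²).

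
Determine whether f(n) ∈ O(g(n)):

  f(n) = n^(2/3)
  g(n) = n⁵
True

f(n) = n^(2/3) is O(n^(2/3)), and g(n) = n⁵ is O(n⁵).
Since O(n^(2/3)) ⊆ O(n⁵) (f grows no faster than g), f(n) = O(g(n)) is true.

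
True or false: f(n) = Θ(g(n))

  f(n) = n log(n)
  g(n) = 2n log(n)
True

f(n) = n log(n) and g(n) = 2n log(n) are both O(n log n).
Since they have the same asymptotic growth rate, f(n) = Θ(g(n)) is true.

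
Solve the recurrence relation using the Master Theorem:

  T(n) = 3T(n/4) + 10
Θ(n^log₄(3))

Master Theorem: a = 3, b = 4, f(n) = 10.
Compute the critical exponent d = log₄(3) = 0.792.
Compare f(n) = Θ(1) against n^d:
  k = 0 < d = 0.792, so f(n) = O(n^(d-ε)) — Case 1.
  The recursion cost dominates: T(n) = Θ(n^d) = Θ(n^log₄(3)).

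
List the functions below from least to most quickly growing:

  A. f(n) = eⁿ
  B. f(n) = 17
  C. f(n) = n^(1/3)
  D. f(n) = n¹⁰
B < C < D < A

Comparing growth rates:
B = 17 is O(1)
C = n^(1/3) is O(n^(1/3))
D = n¹⁰ is O(n¹⁰)
A = eⁿ is O(eⁿ)

Therefore, the order from slowest to fastest is: B < C < D < A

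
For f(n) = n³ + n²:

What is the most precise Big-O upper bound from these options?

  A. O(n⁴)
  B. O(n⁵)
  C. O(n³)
C

f(n) = n³ + n² is O(n³).
All listed options are valid Big-O bounds (upper bounds),
but O(n³) is the tightest (smallest valid bound).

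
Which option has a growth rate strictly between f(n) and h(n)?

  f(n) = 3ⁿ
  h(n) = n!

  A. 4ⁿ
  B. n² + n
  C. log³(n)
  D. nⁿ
A

We need g(n) with 3ⁿ = o(g(n)) and g(n) = o(n!), i.e. O(3ⁿ) ≺ g ≺ O(n!).
Check each option:
  A. 4ⁿ — O(4ⁿ) is strictly between O(3ⁿ) and O(n!) ✓
  B. n² + n — O(n²) does not grow strictly faster than f(n)
  C. log³(n) — O(log³ n) does not grow strictly faster than f(n)
  D. nⁿ — O(nⁿ) does not grow strictly slower than h(n)

Only option A (4ⁿ) lies strictly between.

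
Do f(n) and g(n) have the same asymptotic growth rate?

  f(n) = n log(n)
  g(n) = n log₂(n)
True

f(n) = n log(n) and g(n) = n log₂(n) are both O(n log n).
Since they have the same asymptotic growth rate, f(n) = Θ(g(n)) is true.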